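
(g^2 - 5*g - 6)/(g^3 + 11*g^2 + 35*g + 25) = (g - 6)/(g^2 + 10*g + 25)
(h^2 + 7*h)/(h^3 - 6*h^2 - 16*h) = (h + 7)/(h^2 - 6*h - 16)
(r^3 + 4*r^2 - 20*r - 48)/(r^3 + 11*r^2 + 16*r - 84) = (r^2 - 2*r - 8)/(r^2 + 5*r - 14)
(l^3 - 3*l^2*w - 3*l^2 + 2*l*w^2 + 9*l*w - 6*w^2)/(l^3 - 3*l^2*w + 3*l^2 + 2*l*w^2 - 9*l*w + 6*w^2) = (l - 3)/(l + 3)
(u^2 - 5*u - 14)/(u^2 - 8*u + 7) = (u + 2)/(u - 1)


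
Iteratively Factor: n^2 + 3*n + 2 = (n + 2)*(n + 1)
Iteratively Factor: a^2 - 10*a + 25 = (a - 5)*(a - 5)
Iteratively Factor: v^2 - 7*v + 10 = (v - 5)*(v - 2)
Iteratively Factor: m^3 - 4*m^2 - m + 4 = (m - 1)*(m^2 - 3*m - 4) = (m - 4)*(m - 1)*(m + 1)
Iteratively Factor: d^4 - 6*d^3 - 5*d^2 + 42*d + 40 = (d - 5)*(d^3 - d^2 - 10*d - 8) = (d - 5)*(d - 4)*(d^2 + 3*d + 2) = (d - 5)*(d - 4)*(d + 1)*(d + 2)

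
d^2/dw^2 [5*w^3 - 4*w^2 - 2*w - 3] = 30*w - 8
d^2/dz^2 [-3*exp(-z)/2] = -3*exp(-z)/2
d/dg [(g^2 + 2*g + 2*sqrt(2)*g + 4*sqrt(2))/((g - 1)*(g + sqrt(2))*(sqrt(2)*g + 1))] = (-sqrt(2)*g^4 - 8*g^3 - 4*sqrt(2)*g^3 - 29*g^2 - 3*sqrt(2)*g^2 - 26*sqrt(2)*g + 16*g - 12 + 10*sqrt(2))/(2*g^6 - 4*g^5 + 6*sqrt(2)*g^5 - 12*sqrt(2)*g^4 + 15*g^4 - 26*g^3 + 12*sqrt(2)*g^3 - 12*sqrt(2)*g^2 + 15*g^2 - 4*g + 6*sqrt(2)*g + 2)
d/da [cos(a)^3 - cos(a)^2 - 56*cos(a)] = (-3*cos(a)^2 + 2*cos(a) + 56)*sin(a)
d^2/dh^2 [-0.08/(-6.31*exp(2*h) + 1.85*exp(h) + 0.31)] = ((0.148 - 2.0192*exp(h))*(-6.31*exp(2*h) + 1.85*exp(h) + 0.31) - 0.08*(12.62*exp(h) - 1.85)*(25.24*exp(h) - 3.7)*exp(h))*exp(h)/(-6.31*exp(2*h) + 1.85*exp(h) + 0.31)^3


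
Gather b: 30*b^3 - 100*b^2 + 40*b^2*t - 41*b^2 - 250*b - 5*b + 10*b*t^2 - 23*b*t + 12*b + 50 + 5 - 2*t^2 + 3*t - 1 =30*b^3 + b^2*(40*t - 141) + b*(10*t^2 - 23*t - 243) - 2*t^2 + 3*t + 54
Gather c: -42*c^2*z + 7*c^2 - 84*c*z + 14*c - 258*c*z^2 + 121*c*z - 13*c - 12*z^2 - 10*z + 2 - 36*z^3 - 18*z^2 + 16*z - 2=c^2*(7 - 42*z) + c*(-258*z^2 + 37*z + 1) - 36*z^3 - 30*z^2 + 6*z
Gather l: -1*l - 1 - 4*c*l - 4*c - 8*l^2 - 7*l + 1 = -4*c - 8*l^2 + l*(-4*c - 8)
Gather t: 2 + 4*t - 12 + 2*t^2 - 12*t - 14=2*t^2 - 8*t - 24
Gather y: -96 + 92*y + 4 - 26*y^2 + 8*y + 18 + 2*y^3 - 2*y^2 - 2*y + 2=2*y^3 - 28*y^2 + 98*y - 72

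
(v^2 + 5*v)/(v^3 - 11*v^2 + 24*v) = (v + 5)/(v^2 - 11*v + 24)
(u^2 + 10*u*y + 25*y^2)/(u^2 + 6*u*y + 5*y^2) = (u + 5*y)/(u + y)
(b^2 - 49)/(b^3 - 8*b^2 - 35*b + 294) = (b + 7)/(b^2 - b - 42)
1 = 1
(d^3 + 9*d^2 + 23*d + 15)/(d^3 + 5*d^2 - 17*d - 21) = (d^2 + 8*d + 15)/(d^2 + 4*d - 21)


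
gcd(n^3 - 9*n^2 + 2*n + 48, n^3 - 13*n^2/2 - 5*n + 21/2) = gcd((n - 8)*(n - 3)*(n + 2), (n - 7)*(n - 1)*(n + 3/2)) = 1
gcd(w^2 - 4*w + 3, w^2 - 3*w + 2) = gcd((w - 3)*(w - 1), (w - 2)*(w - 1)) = w - 1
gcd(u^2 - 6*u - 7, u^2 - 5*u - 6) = u + 1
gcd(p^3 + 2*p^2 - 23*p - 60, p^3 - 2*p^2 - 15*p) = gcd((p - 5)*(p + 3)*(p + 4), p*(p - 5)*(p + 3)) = p^2 - 2*p - 15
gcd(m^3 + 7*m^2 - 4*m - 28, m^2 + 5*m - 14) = m^2 + 5*m - 14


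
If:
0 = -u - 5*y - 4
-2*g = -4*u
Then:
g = -10*y - 8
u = -5*y - 4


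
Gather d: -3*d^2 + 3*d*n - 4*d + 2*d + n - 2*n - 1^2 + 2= -3*d^2 + d*(3*n - 2) - n + 1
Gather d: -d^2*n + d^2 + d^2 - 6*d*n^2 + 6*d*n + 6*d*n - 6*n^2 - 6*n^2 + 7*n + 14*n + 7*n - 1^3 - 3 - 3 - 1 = d^2*(2 - n) + d*(-6*n^2 + 12*n) - 12*n^2 + 28*n - 8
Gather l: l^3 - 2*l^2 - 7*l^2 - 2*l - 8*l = l^3 - 9*l^2 - 10*l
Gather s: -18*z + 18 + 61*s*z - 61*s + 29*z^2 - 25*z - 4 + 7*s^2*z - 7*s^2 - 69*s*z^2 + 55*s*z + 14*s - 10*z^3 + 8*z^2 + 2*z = s^2*(7*z - 7) + s*(-69*z^2 + 116*z - 47) - 10*z^3 + 37*z^2 - 41*z + 14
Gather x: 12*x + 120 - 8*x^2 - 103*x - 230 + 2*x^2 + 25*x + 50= -6*x^2 - 66*x - 60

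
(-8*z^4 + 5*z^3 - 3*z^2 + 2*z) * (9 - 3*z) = 24*z^5 - 87*z^4 + 54*z^3 - 33*z^2 + 18*z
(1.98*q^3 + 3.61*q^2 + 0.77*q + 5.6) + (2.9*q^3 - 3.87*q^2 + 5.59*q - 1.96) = 4.88*q^3 - 0.26*q^2 + 6.36*q + 3.64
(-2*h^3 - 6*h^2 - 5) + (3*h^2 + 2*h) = -2*h^3 - 3*h^2 + 2*h - 5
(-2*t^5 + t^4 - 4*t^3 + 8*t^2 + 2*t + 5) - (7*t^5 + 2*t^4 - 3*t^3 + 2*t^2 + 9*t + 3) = -9*t^5 - t^4 - t^3 + 6*t^2 - 7*t + 2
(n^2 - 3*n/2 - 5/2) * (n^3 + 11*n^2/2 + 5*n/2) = n^5 + 4*n^4 - 33*n^3/4 - 35*n^2/2 - 25*n/4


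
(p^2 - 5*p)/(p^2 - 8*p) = (p - 5)/(p - 8)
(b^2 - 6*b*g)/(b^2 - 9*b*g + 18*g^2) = b/(b - 3*g)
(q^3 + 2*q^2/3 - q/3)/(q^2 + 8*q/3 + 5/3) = q*(3*q - 1)/(3*q + 5)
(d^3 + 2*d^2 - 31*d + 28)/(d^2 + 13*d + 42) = (d^2 - 5*d + 4)/(d + 6)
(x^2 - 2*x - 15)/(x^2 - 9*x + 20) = (x + 3)/(x - 4)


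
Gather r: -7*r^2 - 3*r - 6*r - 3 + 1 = -7*r^2 - 9*r - 2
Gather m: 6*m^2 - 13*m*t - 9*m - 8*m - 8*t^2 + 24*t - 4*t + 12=6*m^2 + m*(-13*t - 17) - 8*t^2 + 20*t + 12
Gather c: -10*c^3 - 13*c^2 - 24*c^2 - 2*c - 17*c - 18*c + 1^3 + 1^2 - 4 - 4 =-10*c^3 - 37*c^2 - 37*c - 6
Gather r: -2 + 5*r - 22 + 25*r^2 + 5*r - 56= 25*r^2 + 10*r - 80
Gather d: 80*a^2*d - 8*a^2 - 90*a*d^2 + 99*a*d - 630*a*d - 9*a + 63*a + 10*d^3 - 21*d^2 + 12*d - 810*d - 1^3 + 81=-8*a^2 + 54*a + 10*d^3 + d^2*(-90*a - 21) + d*(80*a^2 - 531*a - 798) + 80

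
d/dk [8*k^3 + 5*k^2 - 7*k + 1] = 24*k^2 + 10*k - 7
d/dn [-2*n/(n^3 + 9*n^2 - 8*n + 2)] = 2*(2*n^3 + 9*n^2 - 2)/(n^6 + 18*n^5 + 65*n^4 - 140*n^3 + 100*n^2 - 32*n + 4)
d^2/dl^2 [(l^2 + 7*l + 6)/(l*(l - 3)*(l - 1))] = 2*(l^6 + 21*l^5 - 57*l^4 - 89*l^3 + 342*l^2 - 216*l + 54)/(l^3*(l^6 - 12*l^5 + 57*l^4 - 136*l^3 + 171*l^2 - 108*l + 27))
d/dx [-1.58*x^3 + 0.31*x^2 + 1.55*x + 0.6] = -4.74*x^2 + 0.62*x + 1.55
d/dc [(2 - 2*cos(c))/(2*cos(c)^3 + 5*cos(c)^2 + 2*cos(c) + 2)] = 8*(-4*cos(c)^3 + cos(c)^2 + 10*cos(c) + 4)*sin(c)/(7*cos(c) + 5*cos(2*c) + cos(3*c) + 9)^2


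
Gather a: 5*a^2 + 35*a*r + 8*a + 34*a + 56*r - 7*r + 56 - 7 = 5*a^2 + a*(35*r + 42) + 49*r + 49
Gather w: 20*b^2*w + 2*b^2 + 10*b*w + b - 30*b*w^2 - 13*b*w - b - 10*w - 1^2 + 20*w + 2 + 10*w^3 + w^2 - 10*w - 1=2*b^2 + 10*w^3 + w^2*(1 - 30*b) + w*(20*b^2 - 3*b)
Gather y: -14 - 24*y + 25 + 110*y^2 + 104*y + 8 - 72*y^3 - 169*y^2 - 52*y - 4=-72*y^3 - 59*y^2 + 28*y + 15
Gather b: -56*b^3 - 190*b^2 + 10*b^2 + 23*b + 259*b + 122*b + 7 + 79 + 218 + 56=-56*b^3 - 180*b^2 + 404*b + 360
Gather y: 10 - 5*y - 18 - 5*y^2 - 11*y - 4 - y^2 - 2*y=-6*y^2 - 18*y - 12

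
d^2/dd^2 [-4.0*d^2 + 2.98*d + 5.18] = -8.00000000000000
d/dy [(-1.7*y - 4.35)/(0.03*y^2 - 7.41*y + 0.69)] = (0.051*y^2 + 0.260999999999999*y - 33.4065)/(0.0009*y^4 - 0.4446*y^3 + 54.9495*y^2 - 10.2258*y + 0.4761)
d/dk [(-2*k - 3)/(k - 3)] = 9/(k - 3)^2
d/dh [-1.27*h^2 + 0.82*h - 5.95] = 0.82 - 2.54*h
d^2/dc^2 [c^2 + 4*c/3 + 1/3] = 2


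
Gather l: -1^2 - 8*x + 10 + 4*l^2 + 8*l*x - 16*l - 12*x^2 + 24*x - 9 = 4*l^2 + l*(8*x - 16) - 12*x^2 + 16*x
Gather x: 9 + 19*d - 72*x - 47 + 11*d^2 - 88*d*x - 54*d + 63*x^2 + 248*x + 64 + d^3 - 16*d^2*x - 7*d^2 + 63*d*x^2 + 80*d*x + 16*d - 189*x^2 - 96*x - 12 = d^3 + 4*d^2 - 19*d + x^2*(63*d - 126) + x*(-16*d^2 - 8*d + 80) + 14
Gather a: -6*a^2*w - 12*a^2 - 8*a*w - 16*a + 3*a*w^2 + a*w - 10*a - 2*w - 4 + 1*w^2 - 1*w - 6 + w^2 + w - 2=a^2*(-6*w - 12) + a*(3*w^2 - 7*w - 26) + 2*w^2 - 2*w - 12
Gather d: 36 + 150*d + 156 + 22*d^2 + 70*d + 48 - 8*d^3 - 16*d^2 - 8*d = -8*d^3 + 6*d^2 + 212*d + 240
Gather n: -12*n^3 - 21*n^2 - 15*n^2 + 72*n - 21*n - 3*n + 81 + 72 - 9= -12*n^3 - 36*n^2 + 48*n + 144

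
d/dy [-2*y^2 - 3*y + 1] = -4*y - 3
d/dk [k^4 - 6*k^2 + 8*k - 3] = 4*k^3 - 12*k + 8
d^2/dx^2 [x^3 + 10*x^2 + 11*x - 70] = 6*x + 20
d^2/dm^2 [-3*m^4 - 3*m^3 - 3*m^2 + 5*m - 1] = -36*m^2 - 18*m - 6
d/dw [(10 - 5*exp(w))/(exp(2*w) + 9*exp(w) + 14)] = 5*((exp(w) - 2)*(2*exp(w) + 9) - exp(2*w) - 9*exp(w) - 14)*exp(w)/(exp(2*w) + 9*exp(w) + 14)^2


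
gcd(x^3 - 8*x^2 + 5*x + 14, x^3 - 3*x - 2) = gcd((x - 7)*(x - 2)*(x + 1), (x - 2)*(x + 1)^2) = x^2 - x - 2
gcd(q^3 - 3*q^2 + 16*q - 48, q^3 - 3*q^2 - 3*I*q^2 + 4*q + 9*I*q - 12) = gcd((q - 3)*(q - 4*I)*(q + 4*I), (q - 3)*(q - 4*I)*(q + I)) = q^2 + q*(-3 - 4*I) + 12*I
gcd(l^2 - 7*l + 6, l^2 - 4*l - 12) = l - 6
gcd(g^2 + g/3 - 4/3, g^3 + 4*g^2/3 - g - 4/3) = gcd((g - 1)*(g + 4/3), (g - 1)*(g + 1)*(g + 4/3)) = g^2 + g/3 - 4/3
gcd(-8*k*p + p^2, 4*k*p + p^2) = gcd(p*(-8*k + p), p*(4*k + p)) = p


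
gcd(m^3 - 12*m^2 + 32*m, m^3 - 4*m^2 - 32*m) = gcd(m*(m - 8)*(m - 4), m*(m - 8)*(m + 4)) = m^2 - 8*m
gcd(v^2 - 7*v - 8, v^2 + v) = v + 1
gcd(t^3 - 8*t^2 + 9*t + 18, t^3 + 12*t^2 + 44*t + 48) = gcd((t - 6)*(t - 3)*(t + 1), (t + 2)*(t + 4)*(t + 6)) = 1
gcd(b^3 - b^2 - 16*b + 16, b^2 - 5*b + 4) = b^2 - 5*b + 4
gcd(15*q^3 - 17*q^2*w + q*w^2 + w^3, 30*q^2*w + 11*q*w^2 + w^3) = 5*q + w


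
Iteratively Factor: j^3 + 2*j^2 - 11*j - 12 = (j + 4)*(j^2 - 2*j - 3) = (j + 1)*(j + 4)*(j - 3)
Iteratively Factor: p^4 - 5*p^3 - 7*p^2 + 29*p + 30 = (p - 5)*(p^3 - 7*p - 6) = (p - 5)*(p + 2)*(p^2 - 2*p - 3) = (p - 5)*(p + 1)*(p + 2)*(p - 3)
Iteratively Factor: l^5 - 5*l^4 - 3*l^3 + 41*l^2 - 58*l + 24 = (l - 4)*(l^4 - l^3 - 7*l^2 + 13*l - 6) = (l - 4)*(l - 1)*(l^3 - 7*l + 6) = (l - 4)*(l - 1)^2*(l^2 + l - 6) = (l - 4)*(l - 1)^2*(l + 3)*(l - 2)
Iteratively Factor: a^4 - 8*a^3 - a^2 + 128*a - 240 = (a - 5)*(a^3 - 3*a^2 - 16*a + 48) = (a - 5)*(a - 3)*(a^2 - 16) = (a - 5)*(a - 3)*(a + 4)*(a - 4)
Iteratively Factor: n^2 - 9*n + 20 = (n - 5)*(n - 4)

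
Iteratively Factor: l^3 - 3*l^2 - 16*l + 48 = (l - 3)*(l^2 - 16) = (l - 4)*(l - 3)*(l + 4)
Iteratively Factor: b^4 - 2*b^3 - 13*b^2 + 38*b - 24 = (b - 2)*(b^3 - 13*b + 12) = (b - 3)*(b - 2)*(b^2 + 3*b - 4) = (b - 3)*(b - 2)*(b - 1)*(b + 4)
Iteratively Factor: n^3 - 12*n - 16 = (n + 2)*(n^2 - 2*n - 8) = (n + 2)^2*(n - 4)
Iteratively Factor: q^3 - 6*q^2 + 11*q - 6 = (q - 3)*(q^2 - 3*q + 2) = (q - 3)*(q - 2)*(q - 1)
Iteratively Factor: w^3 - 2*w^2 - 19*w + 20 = (w + 4)*(w^2 - 6*w + 5) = (w - 5)*(w + 4)*(w - 1)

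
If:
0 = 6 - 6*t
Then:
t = 1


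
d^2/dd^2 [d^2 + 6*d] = 2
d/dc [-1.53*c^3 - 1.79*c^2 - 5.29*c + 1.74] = -4.59*c^2 - 3.58*c - 5.29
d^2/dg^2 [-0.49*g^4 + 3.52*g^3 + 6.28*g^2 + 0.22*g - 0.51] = -5.88*g^2 + 21.12*g + 12.56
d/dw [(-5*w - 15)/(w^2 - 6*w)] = 5*(w^2 + 6*w - 18)/(w^2*(w^2 - 12*w + 36))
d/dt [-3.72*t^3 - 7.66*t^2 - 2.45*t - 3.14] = -11.16*t^2 - 15.32*t - 2.45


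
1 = 1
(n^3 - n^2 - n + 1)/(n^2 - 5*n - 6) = (n^2 - 2*n + 1)/(n - 6)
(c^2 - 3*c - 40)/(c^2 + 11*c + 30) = (c - 8)/(c + 6)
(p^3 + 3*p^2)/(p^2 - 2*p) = p*(p + 3)/(p - 2)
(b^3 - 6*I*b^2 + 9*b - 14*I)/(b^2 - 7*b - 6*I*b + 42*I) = (b^3 - 6*I*b^2 + 9*b - 14*I)/(b^2 - 7*b - 6*I*b + 42*I)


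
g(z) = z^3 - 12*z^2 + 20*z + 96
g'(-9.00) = 479.00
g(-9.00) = -1785.00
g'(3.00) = -25.00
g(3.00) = 75.00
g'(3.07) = -25.41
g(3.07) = 73.24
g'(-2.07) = 82.53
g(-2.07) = -5.69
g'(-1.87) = 75.37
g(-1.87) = 10.10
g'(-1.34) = 57.55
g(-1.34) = 45.25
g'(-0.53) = 33.56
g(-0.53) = 81.88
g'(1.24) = -5.15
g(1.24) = 104.26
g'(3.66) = -27.65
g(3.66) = 57.48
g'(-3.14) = 124.94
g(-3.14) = -116.07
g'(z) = 3*z^2 - 24*z + 20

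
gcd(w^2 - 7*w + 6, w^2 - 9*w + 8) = w - 1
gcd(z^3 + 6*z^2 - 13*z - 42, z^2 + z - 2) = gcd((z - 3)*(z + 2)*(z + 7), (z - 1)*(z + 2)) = z + 2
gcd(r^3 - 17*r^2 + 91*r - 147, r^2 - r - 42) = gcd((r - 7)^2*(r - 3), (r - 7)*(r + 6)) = r - 7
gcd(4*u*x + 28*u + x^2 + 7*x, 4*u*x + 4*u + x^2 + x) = 4*u + x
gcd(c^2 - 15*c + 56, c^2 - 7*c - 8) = c - 8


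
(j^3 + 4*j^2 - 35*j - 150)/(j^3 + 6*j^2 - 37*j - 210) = (j + 5)/(j + 7)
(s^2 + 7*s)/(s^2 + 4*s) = (s + 7)/(s + 4)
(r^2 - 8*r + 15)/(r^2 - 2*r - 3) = (r - 5)/(r + 1)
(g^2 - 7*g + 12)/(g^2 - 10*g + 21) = (g - 4)/(g - 7)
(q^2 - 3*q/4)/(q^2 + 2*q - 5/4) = q*(4*q - 3)/(4*q^2 + 8*q - 5)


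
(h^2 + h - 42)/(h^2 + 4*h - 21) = (h - 6)/(h - 3)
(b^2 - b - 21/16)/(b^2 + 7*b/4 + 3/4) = (b - 7/4)/(b + 1)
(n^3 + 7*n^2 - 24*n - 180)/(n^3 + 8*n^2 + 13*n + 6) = (n^2 + n - 30)/(n^2 + 2*n + 1)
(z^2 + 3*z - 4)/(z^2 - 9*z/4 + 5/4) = 4*(z + 4)/(4*z - 5)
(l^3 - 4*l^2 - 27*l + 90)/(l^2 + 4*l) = (l^3 - 4*l^2 - 27*l + 90)/(l*(l + 4))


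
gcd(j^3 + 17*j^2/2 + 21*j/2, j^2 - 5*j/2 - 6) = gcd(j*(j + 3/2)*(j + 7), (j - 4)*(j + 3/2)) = j + 3/2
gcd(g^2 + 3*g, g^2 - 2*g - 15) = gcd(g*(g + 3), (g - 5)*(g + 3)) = g + 3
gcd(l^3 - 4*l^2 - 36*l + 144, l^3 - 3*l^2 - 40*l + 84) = l + 6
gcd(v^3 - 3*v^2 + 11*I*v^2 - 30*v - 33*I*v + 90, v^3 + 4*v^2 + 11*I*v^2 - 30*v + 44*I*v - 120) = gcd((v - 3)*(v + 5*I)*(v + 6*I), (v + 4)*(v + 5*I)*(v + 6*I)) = v^2 + 11*I*v - 30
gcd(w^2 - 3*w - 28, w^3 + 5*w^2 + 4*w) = w + 4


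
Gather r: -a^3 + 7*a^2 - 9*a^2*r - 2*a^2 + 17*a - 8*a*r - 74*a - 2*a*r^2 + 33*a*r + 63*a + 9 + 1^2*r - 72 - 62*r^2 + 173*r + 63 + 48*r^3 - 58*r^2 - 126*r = -a^3 + 5*a^2 + 6*a + 48*r^3 + r^2*(-2*a - 120) + r*(-9*a^2 + 25*a + 48)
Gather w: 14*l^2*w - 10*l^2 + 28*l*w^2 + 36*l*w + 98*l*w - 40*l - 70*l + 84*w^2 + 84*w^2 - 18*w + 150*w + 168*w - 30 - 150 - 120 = -10*l^2 - 110*l + w^2*(28*l + 168) + w*(14*l^2 + 134*l + 300) - 300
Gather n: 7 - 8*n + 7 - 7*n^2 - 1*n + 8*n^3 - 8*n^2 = 8*n^3 - 15*n^2 - 9*n + 14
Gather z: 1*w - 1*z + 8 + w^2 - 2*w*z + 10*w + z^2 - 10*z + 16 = w^2 + 11*w + z^2 + z*(-2*w - 11) + 24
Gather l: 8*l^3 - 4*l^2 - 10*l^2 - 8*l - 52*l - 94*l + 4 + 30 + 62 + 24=8*l^3 - 14*l^2 - 154*l + 120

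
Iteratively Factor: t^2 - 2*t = (t - 2)*(t)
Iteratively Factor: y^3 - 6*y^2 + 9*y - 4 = (y - 1)*(y^2 - 5*y + 4) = (y - 4)*(y - 1)*(y - 1)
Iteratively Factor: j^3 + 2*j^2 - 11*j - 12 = (j + 1)*(j^2 + j - 12) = (j + 1)*(j + 4)*(j - 3)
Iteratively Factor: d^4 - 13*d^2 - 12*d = (d - 4)*(d^3 + 4*d^2 + 3*d) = (d - 4)*(d + 3)*(d^2 + d) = d*(d - 4)*(d + 3)*(d + 1)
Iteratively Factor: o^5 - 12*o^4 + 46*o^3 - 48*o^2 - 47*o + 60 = (o - 1)*(o^4 - 11*o^3 + 35*o^2 - 13*o - 60) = (o - 3)*(o - 1)*(o^3 - 8*o^2 + 11*o + 20) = (o - 4)*(o - 3)*(o - 1)*(o^2 - 4*o - 5) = (o - 4)*(o - 3)*(o - 1)*(o + 1)*(o - 5)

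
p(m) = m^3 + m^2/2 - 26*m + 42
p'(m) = 3*m^2 + m - 26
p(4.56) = 28.66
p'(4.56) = 40.94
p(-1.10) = 69.87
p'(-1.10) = -23.47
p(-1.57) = 80.18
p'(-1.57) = -20.18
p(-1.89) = 86.17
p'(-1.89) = -17.17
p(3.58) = 1.21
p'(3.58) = 16.03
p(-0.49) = 54.74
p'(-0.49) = -25.77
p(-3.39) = 96.93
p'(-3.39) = 5.09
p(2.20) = -2.13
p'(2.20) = -9.28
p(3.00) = -4.50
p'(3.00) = 4.00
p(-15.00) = -2830.50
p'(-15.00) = 634.00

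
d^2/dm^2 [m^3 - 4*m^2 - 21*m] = 6*m - 8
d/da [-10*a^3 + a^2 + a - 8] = -30*a^2 + 2*a + 1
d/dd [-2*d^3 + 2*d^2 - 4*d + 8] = -6*d^2 + 4*d - 4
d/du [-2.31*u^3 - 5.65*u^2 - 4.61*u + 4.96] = -6.93*u^2 - 11.3*u - 4.61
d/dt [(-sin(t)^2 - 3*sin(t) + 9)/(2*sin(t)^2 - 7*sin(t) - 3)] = (13*sin(t)^2 - 30*sin(t) + 72)*cos(t)/(2*sin(t)^2 - 7*sin(t) - 3)^2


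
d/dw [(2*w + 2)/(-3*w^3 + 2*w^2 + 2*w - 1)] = 2*(6*w^3 + 7*w^2 - 4*w - 3)/(9*w^6 - 12*w^5 - 8*w^4 + 14*w^3 - 4*w + 1)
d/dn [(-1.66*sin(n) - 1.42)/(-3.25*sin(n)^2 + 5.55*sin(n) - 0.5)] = (-5.395*sin(n)^2 - 9.23*sin(n) + 8.711)*cos(n)/(10.5625*sin(n)^4 - 36.075*sin(n)^3 + 34.0525*sin(n)^2 - 5.55*sin(n) + 0.25)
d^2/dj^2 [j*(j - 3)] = 2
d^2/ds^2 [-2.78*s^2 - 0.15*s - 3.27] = -5.56000000000000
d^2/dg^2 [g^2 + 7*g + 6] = 2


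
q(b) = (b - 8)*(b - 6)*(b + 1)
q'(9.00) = 43.00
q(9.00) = 30.00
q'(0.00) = 34.00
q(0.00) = 48.00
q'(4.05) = -22.09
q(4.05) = 38.90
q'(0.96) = 11.80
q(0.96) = 69.54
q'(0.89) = 13.24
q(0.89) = 68.67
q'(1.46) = 2.43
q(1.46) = 73.04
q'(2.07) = -6.97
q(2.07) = 71.55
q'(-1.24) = 70.85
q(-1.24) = -16.06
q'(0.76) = 15.97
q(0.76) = 66.77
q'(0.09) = 31.68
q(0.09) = 50.96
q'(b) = (b - 8)*(b - 6) + (b - 8)*(b + 1) + (b - 6)*(b + 1)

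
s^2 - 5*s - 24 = (s - 8)*(s + 3)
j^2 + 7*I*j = j*(j + 7*I)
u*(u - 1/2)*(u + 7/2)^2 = u^4 + 13*u^3/2 + 35*u^2/4 - 49*u/8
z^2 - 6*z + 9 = (z - 3)^2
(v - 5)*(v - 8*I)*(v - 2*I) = v^3 - 5*v^2 - 10*I*v^2 - 16*v + 50*I*v + 80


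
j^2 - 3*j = j*(j - 3)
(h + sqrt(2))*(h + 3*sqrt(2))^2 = h^3 + 7*sqrt(2)*h^2 + 30*h + 18*sqrt(2)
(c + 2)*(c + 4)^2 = c^3 + 10*c^2 + 32*c + 32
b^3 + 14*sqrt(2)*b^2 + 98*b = b*(b + 7*sqrt(2))^2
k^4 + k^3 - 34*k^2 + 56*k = k*(k - 4)*(k - 2)*(k + 7)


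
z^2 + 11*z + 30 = (z + 5)*(z + 6)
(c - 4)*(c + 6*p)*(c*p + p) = c^3*p + 6*c^2*p^2 - 3*c^2*p - 18*c*p^2 - 4*c*p - 24*p^2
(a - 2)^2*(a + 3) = a^3 - a^2 - 8*a + 12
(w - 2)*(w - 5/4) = w^2 - 13*w/4 + 5/2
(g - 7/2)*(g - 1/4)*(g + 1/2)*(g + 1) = g^4 - 9*g^3/4 - 17*g^2/4 - 9*g/16 + 7/16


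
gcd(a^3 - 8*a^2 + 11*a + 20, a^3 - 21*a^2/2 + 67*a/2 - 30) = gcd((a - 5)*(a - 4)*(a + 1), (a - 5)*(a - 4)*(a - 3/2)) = a^2 - 9*a + 20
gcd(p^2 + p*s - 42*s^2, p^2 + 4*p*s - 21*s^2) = p + 7*s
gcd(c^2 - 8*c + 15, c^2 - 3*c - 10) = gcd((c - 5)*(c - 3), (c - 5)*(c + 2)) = c - 5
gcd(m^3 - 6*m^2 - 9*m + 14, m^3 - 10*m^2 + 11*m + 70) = m^2 - 5*m - 14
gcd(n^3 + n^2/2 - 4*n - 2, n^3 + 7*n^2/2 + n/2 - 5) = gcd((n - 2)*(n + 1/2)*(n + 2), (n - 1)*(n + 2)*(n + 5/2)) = n + 2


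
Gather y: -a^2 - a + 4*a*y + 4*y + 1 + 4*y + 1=-a^2 - a + y*(4*a + 8) + 2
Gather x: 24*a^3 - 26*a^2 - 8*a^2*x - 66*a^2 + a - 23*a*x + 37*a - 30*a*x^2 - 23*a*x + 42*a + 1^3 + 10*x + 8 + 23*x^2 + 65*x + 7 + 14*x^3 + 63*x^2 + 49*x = 24*a^3 - 92*a^2 + 80*a + 14*x^3 + x^2*(86 - 30*a) + x*(-8*a^2 - 46*a + 124) + 16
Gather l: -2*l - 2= -2*l - 2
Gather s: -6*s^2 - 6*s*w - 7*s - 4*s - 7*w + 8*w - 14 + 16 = -6*s^2 + s*(-6*w - 11) + w + 2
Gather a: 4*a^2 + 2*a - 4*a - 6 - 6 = 4*a^2 - 2*a - 12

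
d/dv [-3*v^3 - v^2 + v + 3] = -9*v^2 - 2*v + 1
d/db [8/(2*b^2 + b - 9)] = 8*(-4*b - 1)/(2*b^2 + b - 9)^2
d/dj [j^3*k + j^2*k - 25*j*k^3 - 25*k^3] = k*(3*j^2 + 2*j - 25*k^2)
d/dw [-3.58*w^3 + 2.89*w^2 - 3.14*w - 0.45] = -10.74*w^2 + 5.78*w - 3.14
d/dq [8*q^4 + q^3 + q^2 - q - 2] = 32*q^3 + 3*q^2 + 2*q - 1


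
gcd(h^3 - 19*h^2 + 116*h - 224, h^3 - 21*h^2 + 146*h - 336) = h^2 - 15*h + 56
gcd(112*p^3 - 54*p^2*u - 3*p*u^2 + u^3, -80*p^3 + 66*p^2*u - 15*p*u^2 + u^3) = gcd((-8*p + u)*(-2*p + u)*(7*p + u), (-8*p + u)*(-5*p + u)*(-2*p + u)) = 16*p^2 - 10*p*u + u^2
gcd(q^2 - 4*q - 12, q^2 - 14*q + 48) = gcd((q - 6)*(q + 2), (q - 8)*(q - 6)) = q - 6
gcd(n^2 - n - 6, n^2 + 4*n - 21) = n - 3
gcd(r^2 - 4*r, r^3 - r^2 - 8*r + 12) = 1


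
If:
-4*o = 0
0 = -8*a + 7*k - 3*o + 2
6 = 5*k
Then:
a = 13/10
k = 6/5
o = 0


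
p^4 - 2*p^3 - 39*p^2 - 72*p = p*(p - 8)*(p + 3)^2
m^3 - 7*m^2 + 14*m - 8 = (m - 4)*(m - 2)*(m - 1)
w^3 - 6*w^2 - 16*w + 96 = (w - 6)*(w - 4)*(w + 4)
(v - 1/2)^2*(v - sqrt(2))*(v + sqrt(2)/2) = v^4 - v^3 - sqrt(2)*v^3/2 - 3*v^2/4 + sqrt(2)*v^2/2 - sqrt(2)*v/8 + v - 1/4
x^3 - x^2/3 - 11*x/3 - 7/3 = (x - 7/3)*(x + 1)^2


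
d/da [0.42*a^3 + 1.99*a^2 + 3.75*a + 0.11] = 1.26*a^2 + 3.98*a + 3.75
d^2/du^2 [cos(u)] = -cos(u)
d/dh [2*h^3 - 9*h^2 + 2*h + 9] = 6*h^2 - 18*h + 2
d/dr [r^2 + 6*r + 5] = 2*r + 6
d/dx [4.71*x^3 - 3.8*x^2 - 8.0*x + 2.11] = 14.13*x^2 - 7.6*x - 8.0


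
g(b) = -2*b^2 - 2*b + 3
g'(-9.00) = 34.00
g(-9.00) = -141.00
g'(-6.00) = 22.00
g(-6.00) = -57.00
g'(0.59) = -4.36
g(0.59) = 1.12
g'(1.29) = -7.16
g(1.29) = -2.91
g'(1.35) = -7.40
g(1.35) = -3.34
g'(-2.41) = 7.64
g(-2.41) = -3.80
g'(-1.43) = 3.72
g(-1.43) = 1.77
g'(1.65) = -8.60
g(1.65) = -5.74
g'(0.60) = -4.40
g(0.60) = 1.08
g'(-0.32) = -0.72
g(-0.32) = 3.44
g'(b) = -4*b - 2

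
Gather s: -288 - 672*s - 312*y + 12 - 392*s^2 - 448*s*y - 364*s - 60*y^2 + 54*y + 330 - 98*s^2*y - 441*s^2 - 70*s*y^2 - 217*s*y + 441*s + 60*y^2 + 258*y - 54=s^2*(-98*y - 833) + s*(-70*y^2 - 665*y - 595)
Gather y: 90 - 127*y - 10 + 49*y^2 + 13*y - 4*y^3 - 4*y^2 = -4*y^3 + 45*y^2 - 114*y + 80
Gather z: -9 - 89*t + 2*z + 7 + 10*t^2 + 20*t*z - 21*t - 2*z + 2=10*t^2 + 20*t*z - 110*t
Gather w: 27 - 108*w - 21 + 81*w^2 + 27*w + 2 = 81*w^2 - 81*w + 8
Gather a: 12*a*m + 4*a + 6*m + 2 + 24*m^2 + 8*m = a*(12*m + 4) + 24*m^2 + 14*m + 2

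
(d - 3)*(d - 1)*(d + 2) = d^3 - 2*d^2 - 5*d + 6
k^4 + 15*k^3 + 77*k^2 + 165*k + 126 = (k + 2)*(k + 3)^2*(k + 7)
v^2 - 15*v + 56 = (v - 8)*(v - 7)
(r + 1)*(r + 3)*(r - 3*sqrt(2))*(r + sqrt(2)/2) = r^4 - 5*sqrt(2)*r^3/2 + 4*r^3 - 10*sqrt(2)*r^2 - 12*r - 15*sqrt(2)*r/2 - 9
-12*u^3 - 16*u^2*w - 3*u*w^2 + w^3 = (-6*u + w)*(u + w)*(2*u + w)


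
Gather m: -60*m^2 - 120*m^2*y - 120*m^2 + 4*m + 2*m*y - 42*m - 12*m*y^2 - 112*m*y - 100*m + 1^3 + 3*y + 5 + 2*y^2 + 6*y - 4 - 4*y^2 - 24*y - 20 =m^2*(-120*y - 180) + m*(-12*y^2 - 110*y - 138) - 2*y^2 - 15*y - 18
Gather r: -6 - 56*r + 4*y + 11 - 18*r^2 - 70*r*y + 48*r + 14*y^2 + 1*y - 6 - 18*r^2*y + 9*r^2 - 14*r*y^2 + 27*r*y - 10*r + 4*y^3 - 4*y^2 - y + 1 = r^2*(-18*y - 9) + r*(-14*y^2 - 43*y - 18) + 4*y^3 + 10*y^2 + 4*y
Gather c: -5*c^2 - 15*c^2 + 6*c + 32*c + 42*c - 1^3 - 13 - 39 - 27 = -20*c^2 + 80*c - 80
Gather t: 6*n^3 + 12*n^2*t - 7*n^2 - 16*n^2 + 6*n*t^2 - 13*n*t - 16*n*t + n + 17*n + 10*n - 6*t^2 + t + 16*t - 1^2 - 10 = 6*n^3 - 23*n^2 + 28*n + t^2*(6*n - 6) + t*(12*n^2 - 29*n + 17) - 11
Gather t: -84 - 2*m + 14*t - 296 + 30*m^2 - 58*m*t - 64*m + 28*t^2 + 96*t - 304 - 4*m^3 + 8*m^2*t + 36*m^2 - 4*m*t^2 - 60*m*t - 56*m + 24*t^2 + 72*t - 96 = -4*m^3 + 66*m^2 - 122*m + t^2*(52 - 4*m) + t*(8*m^2 - 118*m + 182) - 780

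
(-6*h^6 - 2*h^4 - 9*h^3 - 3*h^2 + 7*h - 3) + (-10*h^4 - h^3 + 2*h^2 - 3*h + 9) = -6*h^6 - 12*h^4 - 10*h^3 - h^2 + 4*h + 6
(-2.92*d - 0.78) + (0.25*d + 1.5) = 0.72 - 2.67*d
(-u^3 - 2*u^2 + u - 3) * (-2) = 2*u^3 + 4*u^2 - 2*u + 6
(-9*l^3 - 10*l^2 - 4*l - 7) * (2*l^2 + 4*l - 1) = -18*l^5 - 56*l^4 - 39*l^3 - 20*l^2 - 24*l + 7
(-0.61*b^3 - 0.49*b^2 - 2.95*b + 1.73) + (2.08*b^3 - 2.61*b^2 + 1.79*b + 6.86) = 1.47*b^3 - 3.1*b^2 - 1.16*b + 8.59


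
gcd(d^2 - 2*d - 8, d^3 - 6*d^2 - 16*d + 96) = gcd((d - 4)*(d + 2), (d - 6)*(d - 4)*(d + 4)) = d - 4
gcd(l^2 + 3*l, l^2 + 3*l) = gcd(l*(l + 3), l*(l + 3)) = l^2 + 3*l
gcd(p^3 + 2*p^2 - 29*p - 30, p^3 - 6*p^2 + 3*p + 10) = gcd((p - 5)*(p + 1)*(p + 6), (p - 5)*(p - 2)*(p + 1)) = p^2 - 4*p - 5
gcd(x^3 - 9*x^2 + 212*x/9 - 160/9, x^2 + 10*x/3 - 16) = x - 8/3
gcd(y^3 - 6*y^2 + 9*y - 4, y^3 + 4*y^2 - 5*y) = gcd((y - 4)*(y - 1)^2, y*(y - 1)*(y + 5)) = y - 1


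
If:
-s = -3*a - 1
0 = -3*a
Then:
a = 0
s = 1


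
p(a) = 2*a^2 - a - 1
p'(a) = 4*a - 1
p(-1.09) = 2.47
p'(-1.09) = -5.36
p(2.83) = 12.19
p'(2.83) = 10.32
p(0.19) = -1.12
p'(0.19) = -0.24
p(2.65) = 10.40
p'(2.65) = 9.60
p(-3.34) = 24.65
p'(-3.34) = -14.36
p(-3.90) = 33.32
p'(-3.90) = -16.60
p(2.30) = 7.28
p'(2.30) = 8.20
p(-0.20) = -0.72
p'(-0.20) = -1.80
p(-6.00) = 77.00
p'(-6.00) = -25.00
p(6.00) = 65.00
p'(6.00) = 23.00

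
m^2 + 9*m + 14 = (m + 2)*(m + 7)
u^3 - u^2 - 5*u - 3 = (u - 3)*(u + 1)^2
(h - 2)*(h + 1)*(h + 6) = h^3 + 5*h^2 - 8*h - 12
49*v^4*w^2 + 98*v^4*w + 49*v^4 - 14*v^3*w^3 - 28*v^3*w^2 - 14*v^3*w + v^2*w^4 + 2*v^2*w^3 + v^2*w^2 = (-7*v + w)^2*(v*w + v)^2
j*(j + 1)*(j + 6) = j^3 + 7*j^2 + 6*j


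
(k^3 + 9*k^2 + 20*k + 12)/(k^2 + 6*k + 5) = (k^2 + 8*k + 12)/(k + 5)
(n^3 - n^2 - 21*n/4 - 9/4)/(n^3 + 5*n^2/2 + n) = (2*n^2 - 3*n - 9)/(2*n*(n + 2))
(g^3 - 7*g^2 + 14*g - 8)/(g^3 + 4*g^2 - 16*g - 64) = (g^2 - 3*g + 2)/(g^2 + 8*g + 16)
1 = 1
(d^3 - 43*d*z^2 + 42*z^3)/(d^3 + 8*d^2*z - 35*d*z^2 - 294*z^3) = (d - z)/(d + 7*z)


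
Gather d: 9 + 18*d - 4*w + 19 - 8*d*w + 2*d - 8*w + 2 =d*(20 - 8*w) - 12*w + 30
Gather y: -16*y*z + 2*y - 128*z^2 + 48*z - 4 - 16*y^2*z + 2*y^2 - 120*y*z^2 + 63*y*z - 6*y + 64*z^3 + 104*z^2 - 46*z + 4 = y^2*(2 - 16*z) + y*(-120*z^2 + 47*z - 4) + 64*z^3 - 24*z^2 + 2*z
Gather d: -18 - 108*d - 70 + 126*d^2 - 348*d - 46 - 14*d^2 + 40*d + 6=112*d^2 - 416*d - 128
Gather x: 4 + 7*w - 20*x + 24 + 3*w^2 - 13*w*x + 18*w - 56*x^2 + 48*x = 3*w^2 + 25*w - 56*x^2 + x*(28 - 13*w) + 28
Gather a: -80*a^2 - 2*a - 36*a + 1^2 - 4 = -80*a^2 - 38*a - 3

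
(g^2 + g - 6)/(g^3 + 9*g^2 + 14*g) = (g^2 + g - 6)/(g*(g^2 + 9*g + 14))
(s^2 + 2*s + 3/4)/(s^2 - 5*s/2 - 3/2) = (s + 3/2)/(s - 3)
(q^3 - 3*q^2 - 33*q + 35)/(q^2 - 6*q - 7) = (q^2 + 4*q - 5)/(q + 1)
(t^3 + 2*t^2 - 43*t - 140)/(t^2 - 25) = (t^2 - 3*t - 28)/(t - 5)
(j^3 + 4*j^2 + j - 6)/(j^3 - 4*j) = (j^2 + 2*j - 3)/(j*(j - 2))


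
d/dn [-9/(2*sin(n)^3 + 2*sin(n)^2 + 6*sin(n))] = 9*(3*cos(n) + 2/tan(n) + 3*cos(n)/sin(n)^2)/(2*(sin(n)^2 + sin(n) + 3)^2)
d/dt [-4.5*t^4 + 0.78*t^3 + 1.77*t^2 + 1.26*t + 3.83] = -18.0*t^3 + 2.34*t^2 + 3.54*t + 1.26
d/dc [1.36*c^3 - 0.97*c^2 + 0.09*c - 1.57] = 4.08*c^2 - 1.94*c + 0.09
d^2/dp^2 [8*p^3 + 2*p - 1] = 48*p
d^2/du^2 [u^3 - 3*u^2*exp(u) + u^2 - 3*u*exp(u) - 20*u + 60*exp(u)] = -3*u^2*exp(u) - 15*u*exp(u) + 6*u + 48*exp(u) + 2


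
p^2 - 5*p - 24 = (p - 8)*(p + 3)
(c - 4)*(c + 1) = c^2 - 3*c - 4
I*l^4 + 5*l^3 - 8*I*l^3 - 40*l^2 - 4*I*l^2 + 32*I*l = l*(l - 8)*(l - 4*I)*(I*l + 1)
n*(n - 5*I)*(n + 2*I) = n^3 - 3*I*n^2 + 10*n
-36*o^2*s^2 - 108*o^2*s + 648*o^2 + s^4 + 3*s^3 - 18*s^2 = (-6*o + s)*(6*o + s)*(s - 3)*(s + 6)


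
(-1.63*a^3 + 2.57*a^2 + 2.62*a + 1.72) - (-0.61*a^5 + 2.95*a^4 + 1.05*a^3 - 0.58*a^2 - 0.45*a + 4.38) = 0.61*a^5 - 2.95*a^4 - 2.68*a^3 + 3.15*a^2 + 3.07*a - 2.66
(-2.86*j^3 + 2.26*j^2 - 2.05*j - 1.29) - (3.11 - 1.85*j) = -2.86*j^3 + 2.26*j^2 - 0.2*j - 4.4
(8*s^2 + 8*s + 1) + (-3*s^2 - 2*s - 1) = 5*s^2 + 6*s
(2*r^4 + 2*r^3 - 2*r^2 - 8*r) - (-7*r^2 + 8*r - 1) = 2*r^4 + 2*r^3 + 5*r^2 - 16*r + 1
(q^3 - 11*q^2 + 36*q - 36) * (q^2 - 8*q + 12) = q^5 - 19*q^4 + 136*q^3 - 456*q^2 + 720*q - 432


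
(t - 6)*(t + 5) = t^2 - t - 30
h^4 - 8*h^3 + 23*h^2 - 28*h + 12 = (h - 3)*(h - 2)^2*(h - 1)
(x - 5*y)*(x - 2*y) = x^2 - 7*x*y + 10*y^2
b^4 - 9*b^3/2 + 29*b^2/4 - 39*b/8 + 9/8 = (b - 3/2)^2*(b - 1)*(b - 1/2)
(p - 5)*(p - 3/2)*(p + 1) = p^3 - 11*p^2/2 + p + 15/2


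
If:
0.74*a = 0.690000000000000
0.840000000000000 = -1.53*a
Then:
No Solution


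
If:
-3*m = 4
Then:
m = -4/3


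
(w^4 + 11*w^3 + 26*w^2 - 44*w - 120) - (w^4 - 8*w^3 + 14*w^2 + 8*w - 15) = 19*w^3 + 12*w^2 - 52*w - 105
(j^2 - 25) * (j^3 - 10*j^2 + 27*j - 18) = j^5 - 10*j^4 + 2*j^3 + 232*j^2 - 675*j + 450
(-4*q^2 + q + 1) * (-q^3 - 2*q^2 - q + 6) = 4*q^5 + 7*q^4 + q^3 - 27*q^2 + 5*q + 6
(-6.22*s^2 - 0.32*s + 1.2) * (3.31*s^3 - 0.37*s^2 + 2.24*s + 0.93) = -20.5882*s^5 + 1.2422*s^4 - 9.8424*s^3 - 6.9454*s^2 + 2.3904*s + 1.116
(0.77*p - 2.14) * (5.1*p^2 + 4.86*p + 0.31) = 3.927*p^3 - 7.1718*p^2 - 10.1617*p - 0.6634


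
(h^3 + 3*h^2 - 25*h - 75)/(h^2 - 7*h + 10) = (h^2 + 8*h + 15)/(h - 2)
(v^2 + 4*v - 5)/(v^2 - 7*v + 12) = (v^2 + 4*v - 5)/(v^2 - 7*v + 12)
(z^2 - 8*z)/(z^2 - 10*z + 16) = z/(z - 2)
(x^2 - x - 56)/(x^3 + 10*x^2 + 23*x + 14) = (x - 8)/(x^2 + 3*x + 2)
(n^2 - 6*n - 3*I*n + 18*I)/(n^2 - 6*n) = (n - 3*I)/n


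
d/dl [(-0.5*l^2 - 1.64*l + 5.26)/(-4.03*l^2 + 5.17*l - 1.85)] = (-9.1942*l^2 + 44.2456*l - 24.1602)/(16.2409*l^4 - 41.6702*l^3 + 41.6399*l^2 - 19.129*l + 3.4225)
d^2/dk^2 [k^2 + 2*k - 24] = 2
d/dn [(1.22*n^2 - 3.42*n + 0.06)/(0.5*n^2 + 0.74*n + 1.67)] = (2.6128*n^2 + 4.0148*n - 5.7558)/(0.25*n^4 + 0.74*n^3 + 2.2176*n^2 + 2.4716*n + 2.7889)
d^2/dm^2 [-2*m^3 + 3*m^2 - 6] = 6 - 12*m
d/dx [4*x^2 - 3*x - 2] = 8*x - 3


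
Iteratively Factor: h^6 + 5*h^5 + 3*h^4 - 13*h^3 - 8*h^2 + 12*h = (h - 1)*(h^5 + 6*h^4 + 9*h^3 - 4*h^2 - 12*h) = h*(h - 1)*(h^4 + 6*h^3 + 9*h^2 - 4*h - 12) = h*(h - 1)*(h + 2)*(h^3 + 4*h^2 + h - 6) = h*(h - 1)^2*(h + 2)*(h^2 + 5*h + 6) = h*(h - 1)^2*(h + 2)^2*(h + 3)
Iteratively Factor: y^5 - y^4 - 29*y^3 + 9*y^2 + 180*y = (y + 4)*(y^4 - 5*y^3 - 9*y^2 + 45*y) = (y + 3)*(y + 4)*(y^3 - 8*y^2 + 15*y) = (y - 3)*(y + 3)*(y + 4)*(y^2 - 5*y) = (y - 5)*(y - 3)*(y + 3)*(y + 4)*(y)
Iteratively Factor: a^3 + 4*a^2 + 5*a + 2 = (a + 2)*(a^2 + 2*a + 1) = (a + 1)*(a + 2)*(a + 1)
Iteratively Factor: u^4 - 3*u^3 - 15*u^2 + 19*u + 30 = (u + 3)*(u^3 - 6*u^2 + 3*u + 10) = (u - 2)*(u + 3)*(u^2 - 4*u - 5) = (u - 5)*(u - 2)*(u + 3)*(u + 1)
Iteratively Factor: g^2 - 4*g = (g)*(g - 4)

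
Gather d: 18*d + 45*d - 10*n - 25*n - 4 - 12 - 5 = 63*d - 35*n - 21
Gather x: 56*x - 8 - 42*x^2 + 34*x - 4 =-42*x^2 + 90*x - 12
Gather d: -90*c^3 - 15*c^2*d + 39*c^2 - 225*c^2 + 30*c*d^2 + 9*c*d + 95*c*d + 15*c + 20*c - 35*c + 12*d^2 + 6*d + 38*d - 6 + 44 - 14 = -90*c^3 - 186*c^2 + d^2*(30*c + 12) + d*(-15*c^2 + 104*c + 44) + 24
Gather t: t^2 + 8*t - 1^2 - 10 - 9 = t^2 + 8*t - 20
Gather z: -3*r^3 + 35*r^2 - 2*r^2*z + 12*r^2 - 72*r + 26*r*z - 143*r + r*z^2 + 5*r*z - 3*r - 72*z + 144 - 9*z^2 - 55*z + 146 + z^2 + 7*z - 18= -3*r^3 + 47*r^2 - 218*r + z^2*(r - 8) + z*(-2*r^2 + 31*r - 120) + 272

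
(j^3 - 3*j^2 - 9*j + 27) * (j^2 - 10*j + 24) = j^5 - 13*j^4 + 45*j^3 + 45*j^2 - 486*j + 648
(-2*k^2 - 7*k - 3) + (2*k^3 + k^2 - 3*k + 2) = 2*k^3 - k^2 - 10*k - 1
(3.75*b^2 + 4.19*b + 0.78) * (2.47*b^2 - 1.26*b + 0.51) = 9.2625*b^4 + 5.6243*b^3 - 1.4403*b^2 + 1.1541*b + 0.3978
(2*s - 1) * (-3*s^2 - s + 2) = -6*s^3 + s^2 + 5*s - 2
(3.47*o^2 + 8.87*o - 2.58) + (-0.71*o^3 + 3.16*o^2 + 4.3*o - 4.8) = -0.71*o^3 + 6.63*o^2 + 13.17*o - 7.38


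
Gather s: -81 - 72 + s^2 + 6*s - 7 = s^2 + 6*s - 160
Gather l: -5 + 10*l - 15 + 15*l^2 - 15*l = 15*l^2 - 5*l - 20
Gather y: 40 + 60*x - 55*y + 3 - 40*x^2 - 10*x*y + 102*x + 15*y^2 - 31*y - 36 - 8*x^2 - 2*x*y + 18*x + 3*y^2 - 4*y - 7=-48*x^2 + 180*x + 18*y^2 + y*(-12*x - 90)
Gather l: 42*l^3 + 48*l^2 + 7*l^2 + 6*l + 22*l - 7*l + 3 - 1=42*l^3 + 55*l^2 + 21*l + 2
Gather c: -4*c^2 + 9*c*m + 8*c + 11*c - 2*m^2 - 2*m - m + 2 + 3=-4*c^2 + c*(9*m + 19) - 2*m^2 - 3*m + 5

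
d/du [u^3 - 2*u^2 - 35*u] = 3*u^2 - 4*u - 35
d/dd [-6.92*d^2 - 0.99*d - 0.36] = -13.84*d - 0.99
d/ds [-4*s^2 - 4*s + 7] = -8*s - 4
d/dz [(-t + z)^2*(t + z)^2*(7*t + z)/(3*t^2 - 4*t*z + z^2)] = (31*t^4 - 36*t^3*z - 66*t^2*z^2 + 4*t*z^3 + 3*z^4)/(9*t^2 - 6*t*z + z^2)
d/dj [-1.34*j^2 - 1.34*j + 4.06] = -2.68*j - 1.34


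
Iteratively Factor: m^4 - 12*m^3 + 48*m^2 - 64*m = (m - 4)*(m^3 - 8*m^2 + 16*m) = (m - 4)^2*(m^2 - 4*m) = (m - 4)^3*(m)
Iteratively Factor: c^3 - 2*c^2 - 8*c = (c - 4)*(c^2 + 2*c) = c*(c - 4)*(c + 2)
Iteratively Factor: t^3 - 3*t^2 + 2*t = (t - 1)*(t^2 - 2*t) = (t - 2)*(t - 1)*(t)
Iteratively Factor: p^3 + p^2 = (p)*(p^2 + p) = p^2*(p + 1)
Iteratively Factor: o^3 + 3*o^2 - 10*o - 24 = (o + 2)*(o^2 + o - 12) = (o - 3)*(o + 2)*(o + 4)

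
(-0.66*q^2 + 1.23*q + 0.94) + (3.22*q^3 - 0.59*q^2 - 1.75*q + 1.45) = 3.22*q^3 - 1.25*q^2 - 0.52*q + 2.39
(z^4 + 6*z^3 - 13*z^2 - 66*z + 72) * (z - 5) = z^5 + z^4 - 43*z^3 - z^2 + 402*z - 360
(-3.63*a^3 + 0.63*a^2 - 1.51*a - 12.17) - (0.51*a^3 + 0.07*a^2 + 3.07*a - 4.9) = -4.14*a^3 + 0.56*a^2 - 4.58*a - 7.27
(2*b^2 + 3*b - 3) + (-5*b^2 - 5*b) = -3*b^2 - 2*b - 3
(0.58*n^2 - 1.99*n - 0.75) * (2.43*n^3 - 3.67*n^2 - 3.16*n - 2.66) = 1.4094*n^5 - 6.9643*n^4 + 3.648*n^3 + 7.4981*n^2 + 7.6634*n + 1.995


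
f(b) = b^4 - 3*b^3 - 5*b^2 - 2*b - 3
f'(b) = 4*b^3 - 9*b^2 - 10*b - 2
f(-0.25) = -2.76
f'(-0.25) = -0.12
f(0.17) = -3.50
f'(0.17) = -3.94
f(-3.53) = 228.99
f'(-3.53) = -254.80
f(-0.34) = -2.77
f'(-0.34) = 0.20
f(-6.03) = 1807.14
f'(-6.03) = -1145.97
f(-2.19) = 31.91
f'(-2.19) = -65.28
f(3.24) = -53.81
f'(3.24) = 7.17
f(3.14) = -54.24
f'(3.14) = 1.70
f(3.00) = -54.00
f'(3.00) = -5.00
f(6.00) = 453.00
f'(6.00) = 478.00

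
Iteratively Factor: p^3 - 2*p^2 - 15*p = (p + 3)*(p^2 - 5*p) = (p - 5)*(p + 3)*(p)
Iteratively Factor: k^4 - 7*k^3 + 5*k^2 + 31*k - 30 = (k - 5)*(k^3 - 2*k^2 - 5*k + 6) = (k - 5)*(k - 1)*(k^2 - k - 6) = (k - 5)*(k - 3)*(k - 1)*(k + 2)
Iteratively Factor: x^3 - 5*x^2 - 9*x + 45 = (x + 3)*(x^2 - 8*x + 15) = (x - 5)*(x + 3)*(x - 3)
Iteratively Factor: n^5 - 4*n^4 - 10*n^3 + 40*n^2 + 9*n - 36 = (n - 4)*(n^4 - 10*n^2 + 9) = (n - 4)*(n - 1)*(n^3 + n^2 - 9*n - 9) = (n - 4)*(n - 1)*(n + 1)*(n^2 - 9) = (n - 4)*(n - 1)*(n + 1)*(n + 3)*(n - 3)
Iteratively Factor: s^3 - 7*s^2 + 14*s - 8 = (s - 1)*(s^2 - 6*s + 8) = (s - 4)*(s - 1)*(s - 2)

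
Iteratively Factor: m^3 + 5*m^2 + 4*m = (m)*(m^2 + 5*m + 4) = m*(m + 4)*(m + 1)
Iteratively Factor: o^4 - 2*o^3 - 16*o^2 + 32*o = (o - 2)*(o^3 - 16*o) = o*(o - 2)*(o^2 - 16) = o*(o - 4)*(o - 2)*(o + 4)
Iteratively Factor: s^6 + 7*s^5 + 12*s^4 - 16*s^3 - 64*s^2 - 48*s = (s)*(s^5 + 7*s^4 + 12*s^3 - 16*s^2 - 64*s - 48) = s*(s + 2)*(s^4 + 5*s^3 + 2*s^2 - 20*s - 24) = s*(s + 2)^2*(s^3 + 3*s^2 - 4*s - 12) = s*(s - 2)*(s + 2)^2*(s^2 + 5*s + 6) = s*(s - 2)*(s + 2)^2*(s + 3)*(s + 2)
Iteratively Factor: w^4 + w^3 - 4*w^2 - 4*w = (w + 1)*(w^3 - 4*w) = w*(w + 1)*(w^2 - 4) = w*(w - 2)*(w + 1)*(w + 2)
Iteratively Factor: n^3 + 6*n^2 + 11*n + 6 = (n + 2)*(n^2 + 4*n + 3) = (n + 1)*(n + 2)*(n + 3)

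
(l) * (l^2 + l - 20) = l^3 + l^2 - 20*l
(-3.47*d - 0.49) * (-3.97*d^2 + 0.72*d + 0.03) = 13.7759*d^3 - 0.5531*d^2 - 0.4569*d - 0.0147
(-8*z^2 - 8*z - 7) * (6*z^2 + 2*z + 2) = -48*z^4 - 64*z^3 - 74*z^2 - 30*z - 14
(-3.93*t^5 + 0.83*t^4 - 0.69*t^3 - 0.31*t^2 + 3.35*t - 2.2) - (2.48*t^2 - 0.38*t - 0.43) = -3.93*t^5 + 0.83*t^4 - 0.69*t^3 - 2.79*t^2 + 3.73*t - 1.77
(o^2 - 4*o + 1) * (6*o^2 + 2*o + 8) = 6*o^4 - 22*o^3 + 6*o^2 - 30*o + 8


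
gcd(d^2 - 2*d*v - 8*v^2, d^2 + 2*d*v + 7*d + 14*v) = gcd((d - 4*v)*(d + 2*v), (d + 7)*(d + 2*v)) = d + 2*v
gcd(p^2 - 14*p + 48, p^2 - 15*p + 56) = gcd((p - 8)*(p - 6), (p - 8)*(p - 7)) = p - 8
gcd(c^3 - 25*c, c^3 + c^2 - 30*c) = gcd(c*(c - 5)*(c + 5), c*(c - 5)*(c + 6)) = c^2 - 5*c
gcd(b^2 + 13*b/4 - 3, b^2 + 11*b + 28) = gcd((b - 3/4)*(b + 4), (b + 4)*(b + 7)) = b + 4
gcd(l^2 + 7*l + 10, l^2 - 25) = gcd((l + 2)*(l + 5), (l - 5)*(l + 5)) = l + 5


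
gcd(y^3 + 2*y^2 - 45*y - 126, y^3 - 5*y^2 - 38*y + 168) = y^2 - y - 42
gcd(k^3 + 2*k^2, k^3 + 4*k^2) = k^2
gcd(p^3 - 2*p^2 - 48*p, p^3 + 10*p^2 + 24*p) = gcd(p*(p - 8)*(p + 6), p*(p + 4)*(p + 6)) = p^2 + 6*p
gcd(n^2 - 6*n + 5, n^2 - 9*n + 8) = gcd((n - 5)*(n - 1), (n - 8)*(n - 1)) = n - 1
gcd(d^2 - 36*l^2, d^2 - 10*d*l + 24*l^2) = d - 6*l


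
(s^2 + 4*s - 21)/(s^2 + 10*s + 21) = (s - 3)/(s + 3)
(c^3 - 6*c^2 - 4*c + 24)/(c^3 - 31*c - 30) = (c^2 - 4)/(c^2 + 6*c + 5)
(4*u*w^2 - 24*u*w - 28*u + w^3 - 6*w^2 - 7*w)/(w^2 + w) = 4*u - 28*u/w + w - 7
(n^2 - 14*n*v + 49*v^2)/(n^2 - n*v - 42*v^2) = (n - 7*v)/(n + 6*v)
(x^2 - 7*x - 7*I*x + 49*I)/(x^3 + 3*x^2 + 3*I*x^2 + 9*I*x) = (x^2 - 7*x*(1 + I) + 49*I)/(x*(x^2 + 3*x*(1 + I) + 9*I))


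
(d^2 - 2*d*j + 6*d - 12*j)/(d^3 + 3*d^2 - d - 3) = (d^2 - 2*d*j + 6*d - 12*j)/(d^3 + 3*d^2 - d - 3)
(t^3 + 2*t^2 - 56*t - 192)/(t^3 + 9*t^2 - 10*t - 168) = (t^2 - 4*t - 32)/(t^2 + 3*t - 28)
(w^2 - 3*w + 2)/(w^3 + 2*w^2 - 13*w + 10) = 1/(w + 5)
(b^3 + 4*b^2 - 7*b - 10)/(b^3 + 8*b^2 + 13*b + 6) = (b^2 + 3*b - 10)/(b^2 + 7*b + 6)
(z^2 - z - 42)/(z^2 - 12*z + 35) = (z + 6)/(z - 5)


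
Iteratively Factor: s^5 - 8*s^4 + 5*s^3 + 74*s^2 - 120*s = (s - 5)*(s^4 - 3*s^3 - 10*s^2 + 24*s) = (s - 5)*(s - 2)*(s^3 - s^2 - 12*s) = (s - 5)*(s - 4)*(s - 2)*(s^2 + 3*s) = (s - 5)*(s - 4)*(s - 2)*(s + 3)*(s)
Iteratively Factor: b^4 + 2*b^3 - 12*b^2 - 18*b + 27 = (b + 3)*(b^3 - b^2 - 9*b + 9) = (b - 1)*(b + 3)*(b^2 - 9) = (b - 1)*(b + 3)^2*(b - 3)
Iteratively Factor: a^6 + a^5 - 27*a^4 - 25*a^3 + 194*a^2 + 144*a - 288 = (a - 1)*(a^5 + 2*a^4 - 25*a^3 - 50*a^2 + 144*a + 288) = (a - 4)*(a - 1)*(a^4 + 6*a^3 - a^2 - 54*a - 72) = (a - 4)*(a - 3)*(a - 1)*(a^3 + 9*a^2 + 26*a + 24) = (a - 4)*(a - 3)*(a - 1)*(a + 3)*(a^2 + 6*a + 8) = (a - 4)*(a - 3)*(a - 1)*(a + 2)*(a + 3)*(a + 4)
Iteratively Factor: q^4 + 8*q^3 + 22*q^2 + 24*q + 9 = (q + 3)*(q^3 + 5*q^2 + 7*q + 3) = (q + 1)*(q + 3)*(q^2 + 4*q + 3) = (q + 1)*(q + 3)^2*(q + 1)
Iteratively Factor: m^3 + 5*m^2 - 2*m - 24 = (m - 2)*(m^2 + 7*m + 12) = (m - 2)*(m + 3)*(m + 4)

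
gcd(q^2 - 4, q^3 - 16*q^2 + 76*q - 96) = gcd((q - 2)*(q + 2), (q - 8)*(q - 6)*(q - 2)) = q - 2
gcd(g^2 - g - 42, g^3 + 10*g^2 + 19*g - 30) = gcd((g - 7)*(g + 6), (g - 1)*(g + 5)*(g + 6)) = g + 6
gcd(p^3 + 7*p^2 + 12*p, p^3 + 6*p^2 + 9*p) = p^2 + 3*p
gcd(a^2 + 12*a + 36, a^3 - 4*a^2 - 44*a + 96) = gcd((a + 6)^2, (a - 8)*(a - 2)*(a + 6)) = a + 6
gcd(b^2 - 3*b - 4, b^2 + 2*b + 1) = b + 1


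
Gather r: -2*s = -2*s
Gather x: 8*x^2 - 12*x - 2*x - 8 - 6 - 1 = 8*x^2 - 14*x - 15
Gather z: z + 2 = z + 2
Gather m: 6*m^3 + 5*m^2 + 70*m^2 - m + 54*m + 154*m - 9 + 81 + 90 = 6*m^3 + 75*m^2 + 207*m + 162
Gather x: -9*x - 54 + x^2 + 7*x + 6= x^2 - 2*x - 48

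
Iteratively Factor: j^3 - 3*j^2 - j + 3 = (j - 1)*(j^2 - 2*j - 3) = (j - 1)*(j + 1)*(j - 3)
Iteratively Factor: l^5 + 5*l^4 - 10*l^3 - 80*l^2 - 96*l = (l + 2)*(l^4 + 3*l^3 - 16*l^2 - 48*l) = (l + 2)*(l + 3)*(l^3 - 16*l) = (l + 2)*(l + 3)*(l + 4)*(l^2 - 4*l) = (l - 4)*(l + 2)*(l + 3)*(l + 4)*(l)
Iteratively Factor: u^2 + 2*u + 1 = (u + 1)*(u + 1)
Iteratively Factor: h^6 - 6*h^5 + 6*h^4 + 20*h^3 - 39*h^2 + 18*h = (h - 3)*(h^5 - 3*h^4 - 3*h^3 + 11*h^2 - 6*h) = (h - 3)^2*(h^4 - 3*h^2 + 2*h) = (h - 3)^2*(h - 1)*(h^3 + h^2 - 2*h) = h*(h - 3)^2*(h - 1)*(h^2 + h - 2) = h*(h - 3)^2*(h - 1)^2*(h + 2)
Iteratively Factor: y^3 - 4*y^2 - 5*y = (y)*(y^2 - 4*y - 5) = y*(y - 5)*(y + 1)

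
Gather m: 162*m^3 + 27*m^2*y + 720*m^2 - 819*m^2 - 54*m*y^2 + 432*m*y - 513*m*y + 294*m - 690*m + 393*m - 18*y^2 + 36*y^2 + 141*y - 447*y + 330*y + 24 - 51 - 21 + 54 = 162*m^3 + m^2*(27*y - 99) + m*(-54*y^2 - 81*y - 3) + 18*y^2 + 24*y + 6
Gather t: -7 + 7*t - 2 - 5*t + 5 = 2*t - 4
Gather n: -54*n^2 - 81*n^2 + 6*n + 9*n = -135*n^2 + 15*n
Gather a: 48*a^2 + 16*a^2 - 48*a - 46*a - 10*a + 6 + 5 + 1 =64*a^2 - 104*a + 12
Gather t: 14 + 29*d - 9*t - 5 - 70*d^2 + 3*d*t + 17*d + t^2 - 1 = -70*d^2 + 46*d + t^2 + t*(3*d - 9) + 8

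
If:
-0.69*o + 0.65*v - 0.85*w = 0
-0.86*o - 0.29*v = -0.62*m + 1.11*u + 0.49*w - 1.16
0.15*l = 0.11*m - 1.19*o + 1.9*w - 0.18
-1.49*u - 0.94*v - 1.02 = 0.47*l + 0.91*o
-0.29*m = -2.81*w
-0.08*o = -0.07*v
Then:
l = -7.05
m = 0.53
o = 0.87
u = 0.38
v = 1.00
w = 0.05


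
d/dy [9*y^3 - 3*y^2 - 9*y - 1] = 27*y^2 - 6*y - 9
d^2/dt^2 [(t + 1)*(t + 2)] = 2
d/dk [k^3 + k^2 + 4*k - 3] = 3*k^2 + 2*k + 4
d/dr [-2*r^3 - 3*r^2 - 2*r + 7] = -6*r^2 - 6*r - 2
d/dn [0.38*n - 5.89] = 0.380000000000000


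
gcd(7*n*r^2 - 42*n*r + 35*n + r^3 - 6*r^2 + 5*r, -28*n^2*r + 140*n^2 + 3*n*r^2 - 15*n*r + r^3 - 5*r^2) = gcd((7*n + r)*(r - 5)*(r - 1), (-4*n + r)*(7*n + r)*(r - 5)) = 7*n*r - 35*n + r^2 - 5*r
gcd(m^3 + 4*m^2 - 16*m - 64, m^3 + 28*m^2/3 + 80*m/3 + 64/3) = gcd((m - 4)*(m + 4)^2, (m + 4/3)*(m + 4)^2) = m^2 + 8*m + 16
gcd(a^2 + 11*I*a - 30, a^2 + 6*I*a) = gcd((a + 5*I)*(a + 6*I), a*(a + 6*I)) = a + 6*I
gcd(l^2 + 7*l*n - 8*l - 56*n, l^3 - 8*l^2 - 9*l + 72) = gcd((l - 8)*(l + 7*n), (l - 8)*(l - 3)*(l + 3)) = l - 8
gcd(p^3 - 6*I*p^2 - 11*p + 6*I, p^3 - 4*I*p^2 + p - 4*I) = p - I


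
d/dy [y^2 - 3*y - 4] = 2*y - 3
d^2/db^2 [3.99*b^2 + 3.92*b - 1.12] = 7.98000000000000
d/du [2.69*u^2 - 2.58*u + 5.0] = 5.38*u - 2.58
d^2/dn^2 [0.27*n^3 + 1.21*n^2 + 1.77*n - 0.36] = 1.62*n + 2.42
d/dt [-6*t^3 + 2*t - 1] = 2 - 18*t^2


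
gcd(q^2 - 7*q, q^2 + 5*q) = q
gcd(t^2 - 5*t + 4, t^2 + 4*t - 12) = 1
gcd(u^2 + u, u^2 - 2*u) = u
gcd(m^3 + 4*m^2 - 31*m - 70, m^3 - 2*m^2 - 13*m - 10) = m^2 - 3*m - 10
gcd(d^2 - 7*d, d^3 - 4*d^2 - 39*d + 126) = d - 7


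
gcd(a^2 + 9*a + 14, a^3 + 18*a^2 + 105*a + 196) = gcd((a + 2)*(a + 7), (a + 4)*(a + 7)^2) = a + 7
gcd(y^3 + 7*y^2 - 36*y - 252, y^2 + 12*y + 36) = y + 6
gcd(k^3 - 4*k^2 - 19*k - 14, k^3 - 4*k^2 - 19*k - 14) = k^3 - 4*k^2 - 19*k - 14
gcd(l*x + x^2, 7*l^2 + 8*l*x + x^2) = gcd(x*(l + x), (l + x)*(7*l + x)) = l + x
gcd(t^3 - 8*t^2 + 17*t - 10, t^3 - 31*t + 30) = t^2 - 6*t + 5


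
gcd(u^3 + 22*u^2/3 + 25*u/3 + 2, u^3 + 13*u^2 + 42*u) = u + 6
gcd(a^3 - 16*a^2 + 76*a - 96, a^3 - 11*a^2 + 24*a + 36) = a - 6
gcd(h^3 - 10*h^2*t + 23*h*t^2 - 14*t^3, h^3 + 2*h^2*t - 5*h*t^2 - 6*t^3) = -h + 2*t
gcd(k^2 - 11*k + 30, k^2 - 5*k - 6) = k - 6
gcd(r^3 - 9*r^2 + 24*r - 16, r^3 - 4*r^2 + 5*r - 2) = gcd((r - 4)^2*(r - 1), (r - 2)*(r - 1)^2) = r - 1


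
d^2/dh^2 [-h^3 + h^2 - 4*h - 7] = 2 - 6*h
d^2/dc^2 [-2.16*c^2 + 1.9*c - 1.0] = -4.32000000000000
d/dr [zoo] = 0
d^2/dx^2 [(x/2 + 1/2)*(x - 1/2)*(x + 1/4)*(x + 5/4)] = 6*x^2 + 6*x + 9/16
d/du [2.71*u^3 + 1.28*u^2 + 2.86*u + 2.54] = 8.13*u^2 + 2.56*u + 2.86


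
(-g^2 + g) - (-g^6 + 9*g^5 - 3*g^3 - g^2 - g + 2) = g^6 - 9*g^5 + 3*g^3 + 2*g - 2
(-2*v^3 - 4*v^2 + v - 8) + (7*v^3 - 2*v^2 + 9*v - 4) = 5*v^3 - 6*v^2 + 10*v - 12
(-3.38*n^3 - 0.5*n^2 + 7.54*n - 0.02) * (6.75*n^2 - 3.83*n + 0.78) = -22.815*n^5 + 9.5704*n^4 + 50.1736*n^3 - 29.4032*n^2 + 5.9578*n - 0.0156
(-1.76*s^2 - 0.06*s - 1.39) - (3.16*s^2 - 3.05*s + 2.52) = -4.92*s^2 + 2.99*s - 3.91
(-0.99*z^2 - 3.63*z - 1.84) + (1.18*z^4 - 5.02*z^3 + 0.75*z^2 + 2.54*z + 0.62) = 1.18*z^4 - 5.02*z^3 - 0.24*z^2 - 1.09*z - 1.22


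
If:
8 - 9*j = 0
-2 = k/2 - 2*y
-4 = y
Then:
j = 8/9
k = -20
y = -4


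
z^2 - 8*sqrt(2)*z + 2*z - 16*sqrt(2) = (z + 2)*(z - 8*sqrt(2))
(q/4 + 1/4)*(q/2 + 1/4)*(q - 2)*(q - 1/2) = q^4/8 - q^3/8 - 9*q^2/32 + q/32 + 1/16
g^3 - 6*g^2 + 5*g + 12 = (g - 4)*(g - 3)*(g + 1)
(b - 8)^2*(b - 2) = b^3 - 18*b^2 + 96*b - 128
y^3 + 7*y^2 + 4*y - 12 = (y - 1)*(y + 2)*(y + 6)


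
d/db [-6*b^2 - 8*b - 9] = -12*b - 8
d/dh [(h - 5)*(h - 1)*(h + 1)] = 3*h^2 - 10*h - 1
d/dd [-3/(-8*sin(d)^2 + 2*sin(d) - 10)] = 3*(1 - 8*sin(d))*cos(d)/(2*(4*sin(d)^2 - sin(d) + 5)^2)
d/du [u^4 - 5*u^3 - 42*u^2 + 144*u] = 4*u^3 - 15*u^2 - 84*u + 144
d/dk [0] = 0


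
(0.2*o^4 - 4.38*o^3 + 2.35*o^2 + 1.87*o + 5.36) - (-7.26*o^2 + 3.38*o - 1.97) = 0.2*o^4 - 4.38*o^3 + 9.61*o^2 - 1.51*o + 7.33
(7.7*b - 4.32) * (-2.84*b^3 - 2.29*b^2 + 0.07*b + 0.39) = -21.868*b^4 - 5.3642*b^3 + 10.4318*b^2 + 2.7006*b - 1.6848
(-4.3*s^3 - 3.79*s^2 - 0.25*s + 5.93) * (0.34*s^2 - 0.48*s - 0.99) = -1.462*s^5 + 0.7754*s^4 + 5.9912*s^3 + 5.8883*s^2 - 2.5989*s - 5.8707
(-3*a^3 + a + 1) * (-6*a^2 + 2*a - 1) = 18*a^5 - 6*a^4 - 3*a^3 - 4*a^2 + a - 1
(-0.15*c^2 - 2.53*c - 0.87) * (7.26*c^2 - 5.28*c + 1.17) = -1.089*c^4 - 17.5758*c^3 + 6.8667*c^2 + 1.6335*c - 1.0179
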